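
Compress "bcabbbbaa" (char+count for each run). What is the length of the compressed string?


Input: bcabbbbaa
Runs:
  'b' x 1 => "b1"
  'c' x 1 => "c1"
  'a' x 1 => "a1"
  'b' x 4 => "b4"
  'a' x 2 => "a2"
Compressed: "b1c1a1b4a2"
Compressed length: 10

10


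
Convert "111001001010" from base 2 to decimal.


Input: "111001001010" in base 2
Positional expansion:
  Digit '1' (value 1) x 2^11 = 2048
  Digit '1' (value 1) x 2^10 = 1024
  Digit '1' (value 1) x 2^9 = 512
  Digit '0' (value 0) x 2^8 = 0
  Digit '0' (value 0) x 2^7 = 0
  Digit '1' (value 1) x 2^6 = 64
  Digit '0' (value 0) x 2^5 = 0
  Digit '0' (value 0) x 2^4 = 0
  Digit '1' (value 1) x 2^3 = 8
  Digit '0' (value 0) x 2^2 = 0
  Digit '1' (value 1) x 2^1 = 2
  Digit '0' (value 0) x 2^0 = 0
Sum = 3658

3658


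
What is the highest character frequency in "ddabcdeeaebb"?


Input: ddabcdeeaebb
Character counts:
  'a': 2
  'b': 3
  'c': 1
  'd': 3
  'e': 3
Maximum frequency: 3

3


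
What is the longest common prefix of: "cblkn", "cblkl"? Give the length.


Words: cblkn, cblkl
  Position 0: all 'c' => match
  Position 1: all 'b' => match
  Position 2: all 'l' => match
  Position 3: all 'k' => match
  Position 4: ('n', 'l') => mismatch, stop
LCP = "cblk" (length 4)

4


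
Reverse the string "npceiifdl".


Input: npceiifdl
Reading characters right to left:
  Position 8: 'l'
  Position 7: 'd'
  Position 6: 'f'
  Position 5: 'i'
  Position 4: 'i'
  Position 3: 'e'
  Position 2: 'c'
  Position 1: 'p'
  Position 0: 'n'
Reversed: ldfiiecpn

ldfiiecpn


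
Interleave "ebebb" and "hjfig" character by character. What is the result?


Interleaving "ebebb" and "hjfig":
  Position 0: 'e' from first, 'h' from second => "eh"
  Position 1: 'b' from first, 'j' from second => "bj"
  Position 2: 'e' from first, 'f' from second => "ef"
  Position 3: 'b' from first, 'i' from second => "bi"
  Position 4: 'b' from first, 'g' from second => "bg"
Result: ehbjefbibg

ehbjefbibg


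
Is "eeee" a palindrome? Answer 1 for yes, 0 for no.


Input: eeee
Reversed: eeee
  Compare pos 0 ('e') with pos 3 ('e'): match
  Compare pos 1 ('e') with pos 2 ('e'): match
Result: palindrome

1


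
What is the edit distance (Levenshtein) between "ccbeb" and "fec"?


Computing edit distance: "ccbeb" -> "fec"
DP table:
           f    e    c
      0    1    2    3
  c   1    1    2    2
  c   2    2    2    2
  b   3    3    3    3
  e   4    4    3    4
  b   5    5    4    4
Edit distance = dp[5][3] = 4

4


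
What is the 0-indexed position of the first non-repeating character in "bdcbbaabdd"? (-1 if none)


Input: bdcbbaabdd
Character frequencies:
  'a': 2
  'b': 4
  'c': 1
  'd': 3
Scanning left to right for freq == 1:
  Position 0 ('b'): freq=4, skip
  Position 1 ('d'): freq=3, skip
  Position 2 ('c'): unique! => answer = 2

2


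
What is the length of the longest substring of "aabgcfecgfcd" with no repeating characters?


Input: "aabgcfecgfcd"
Sliding window (track last position of each char):
  Position 0 ('a'): window [0,0] length 1 -- new best
  Position 1 ('a'): repeat (last at 0), move window start to 1
  Position 1 ('a'): window [1,1] length 1
  Position 2 ('b'): window [1,2] length 2 -- new best
  Position 3 ('g'): window [1,3] length 3 -- new best
  Position 4 ('c'): window [1,4] length 4 -- new best
  Position 5 ('f'): window [1,5] length 5 -- new best
  Position 6 ('e'): window [1,6] length 6 -- new best
  Position 7 ('c'): repeat (last at 4), move window start to 5
  Position 7 ('c'): window [5,7] length 3
  Position 8 ('g'): window [5,8] length 4
  Position 9 ('f'): repeat (last at 5), move window start to 6
  Position 9 ('f'): window [6,9] length 4
  Position 10 ('c'): repeat (last at 7), move window start to 8
  Position 10 ('c'): window [8,10] length 3
  Position 11 ('d'): window [8,11] length 4
Longest substring with no repeats: "abgcfe" with length 6

6


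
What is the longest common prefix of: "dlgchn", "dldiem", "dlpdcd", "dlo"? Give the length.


Words: dlgchn, dldiem, dlpdcd, dlo
  Position 0: all 'd' => match
  Position 1: all 'l' => match
  Position 2: ('g', 'd', 'p', 'o') => mismatch, stop
LCP = "dl" (length 2)

2


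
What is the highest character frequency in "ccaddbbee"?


Input: ccaddbbee
Character counts:
  'a': 1
  'b': 2
  'c': 2
  'd': 2
  'e': 2
Maximum frequency: 2

2


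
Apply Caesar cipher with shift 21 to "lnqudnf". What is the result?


Caesar cipher: shift "lnqudnf" by 21
  'l' (pos 11) + 21 = pos 6 = 'g'
  'n' (pos 13) + 21 = pos 8 = 'i'
  'q' (pos 16) + 21 = pos 11 = 'l'
  'u' (pos 20) + 21 = pos 15 = 'p'
  'd' (pos 3) + 21 = pos 24 = 'y'
  'n' (pos 13) + 21 = pos 8 = 'i'
  'f' (pos 5) + 21 = pos 0 = 'a'
Result: gilpyia

gilpyia


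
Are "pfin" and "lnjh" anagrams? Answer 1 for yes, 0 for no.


Strings: "pfin", "lnjh"
Sorted first:  finp
Sorted second: hjln
Differ at position 0: 'f' vs 'h' => not anagrams

0


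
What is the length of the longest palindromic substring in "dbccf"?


Input: "dbccf"
Checking substrings for palindromes:
  [2:4] "cc" (len 2) => palindrome
Longest palindromic substring: "cc" with length 2

2


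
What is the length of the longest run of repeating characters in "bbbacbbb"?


Input: "bbbacbbb"
Scanning for longest run:
  Position 1 ('b'): continues run of 'b', length=2
  Position 2 ('b'): continues run of 'b', length=3
  Position 3 ('a'): new char, reset run to 1
  Position 4 ('c'): new char, reset run to 1
  Position 5 ('b'): new char, reset run to 1
  Position 6 ('b'): continues run of 'b', length=2
  Position 7 ('b'): continues run of 'b', length=3
Longest run: 'b' with length 3

3


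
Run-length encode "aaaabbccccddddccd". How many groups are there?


Input: aaaabbccccddddccd
Scanning for consecutive runs:
  Group 1: 'a' x 4 (positions 0-3)
  Group 2: 'b' x 2 (positions 4-5)
  Group 3: 'c' x 4 (positions 6-9)
  Group 4: 'd' x 4 (positions 10-13)
  Group 5: 'c' x 2 (positions 14-15)
  Group 6: 'd' x 1 (positions 16-16)
Total groups: 6

6


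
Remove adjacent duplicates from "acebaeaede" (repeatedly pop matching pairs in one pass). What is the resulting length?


Input: acebaeaede
Stack-based adjacent duplicate removal:
  Read 'a': push. Stack: a
  Read 'c': push. Stack: ac
  Read 'e': push. Stack: ace
  Read 'b': push. Stack: aceb
  Read 'a': push. Stack: aceba
  Read 'e': push. Stack: acebae
  Read 'a': push. Stack: acebaea
  Read 'e': push. Stack: acebaeae
  Read 'd': push. Stack: acebaeaed
  Read 'e': push. Stack: acebaeaede
Final stack: "acebaeaede" (length 10)

10


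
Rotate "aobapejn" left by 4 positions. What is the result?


Input: "aobapejn", rotate left by 4
First 4 characters: "aoba"
Remaining characters: "pejn"
Concatenate remaining + first: "pejn" + "aoba" = "pejnaoba"

pejnaoba


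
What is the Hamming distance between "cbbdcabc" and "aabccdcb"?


Comparing "cbbdcabc" and "aabccdcb" position by position:
  Position 0: 'c' vs 'a' => differ
  Position 1: 'b' vs 'a' => differ
  Position 2: 'b' vs 'b' => same
  Position 3: 'd' vs 'c' => differ
  Position 4: 'c' vs 'c' => same
  Position 5: 'a' vs 'd' => differ
  Position 6: 'b' vs 'c' => differ
  Position 7: 'c' vs 'b' => differ
Total differences (Hamming distance): 6

6


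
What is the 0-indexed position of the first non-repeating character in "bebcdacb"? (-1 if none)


Input: bebcdacb
Character frequencies:
  'a': 1
  'b': 3
  'c': 2
  'd': 1
  'e': 1
Scanning left to right for freq == 1:
  Position 0 ('b'): freq=3, skip
  Position 1 ('e'): unique! => answer = 1

1


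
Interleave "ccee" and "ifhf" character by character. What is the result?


Interleaving "ccee" and "ifhf":
  Position 0: 'c' from first, 'i' from second => "ci"
  Position 1: 'c' from first, 'f' from second => "cf"
  Position 2: 'e' from first, 'h' from second => "eh"
  Position 3: 'e' from first, 'f' from second => "ef"
Result: cicfehef

cicfehef


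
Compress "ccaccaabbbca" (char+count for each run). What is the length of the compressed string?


Input: ccaccaabbbca
Runs:
  'c' x 2 => "c2"
  'a' x 1 => "a1"
  'c' x 2 => "c2"
  'a' x 2 => "a2"
  'b' x 3 => "b3"
  'c' x 1 => "c1"
  'a' x 1 => "a1"
Compressed: "c2a1c2a2b3c1a1"
Compressed length: 14

14


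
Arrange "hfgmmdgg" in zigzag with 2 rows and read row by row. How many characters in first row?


Zigzag "hfgmmdgg" into 2 rows:
Placing characters:
  'h' => row 0
  'f' => row 1
  'g' => row 0
  'm' => row 1
  'm' => row 0
  'd' => row 1
  'g' => row 0
  'g' => row 1
Rows:
  Row 0: "hgmg"
  Row 1: "fmdg"
First row length: 4

4


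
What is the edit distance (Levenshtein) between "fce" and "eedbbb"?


Computing edit distance: "fce" -> "eedbbb"
DP table:
           e    e    d    b    b    b
      0    1    2    3    4    5    6
  f   1    1    2    3    4    5    6
  c   2    2    2    3    4    5    6
  e   3    2    2    3    4    5    6
Edit distance = dp[3][6] = 6

6


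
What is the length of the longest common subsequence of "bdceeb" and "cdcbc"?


LCS of "bdceeb" and "cdcbc"
DP table:
           c    d    c    b    c
      0    0    0    0    0    0
  b   0    0    0    0    1    1
  d   0    0    1    1    1    1
  c   0    1    1    2    2    2
  e   0    1    1    2    2    2
  e   0    1    1    2    2    2
  b   0    1    1    2    3    3
LCS length = dp[6][5] = 3

3


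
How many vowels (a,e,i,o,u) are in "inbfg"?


Input: inbfg
Checking each character:
  'i' at position 0: vowel (running total: 1)
  'n' at position 1: consonant
  'b' at position 2: consonant
  'f' at position 3: consonant
  'g' at position 4: consonant
Total vowels: 1

1


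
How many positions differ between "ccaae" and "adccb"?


Comparing "ccaae" and "adccb" position by position:
  Position 0: 'c' vs 'a' => DIFFER
  Position 1: 'c' vs 'd' => DIFFER
  Position 2: 'a' vs 'c' => DIFFER
  Position 3: 'a' vs 'c' => DIFFER
  Position 4: 'e' vs 'b' => DIFFER
Positions that differ: 5

5


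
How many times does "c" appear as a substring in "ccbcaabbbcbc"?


Searching for "c" in "ccbcaabbbcbc"
Scanning each position:
  Position 0: "c" => MATCH
  Position 1: "c" => MATCH
  Position 2: "b" => no
  Position 3: "c" => MATCH
  Position 4: "a" => no
  Position 5: "a" => no
  Position 6: "b" => no
  Position 7: "b" => no
  Position 8: "b" => no
  Position 9: "c" => MATCH
  Position 10: "b" => no
  Position 11: "c" => MATCH
Total occurrences: 5

5


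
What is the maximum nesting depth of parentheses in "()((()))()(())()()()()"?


Input: "()((()))()(())()()()()"
Tracking depth:
  Position 0 '(': depth becomes 1
  Position 1 ')': depth becomes 0
  Position 2 '(': depth becomes 1
  Position 3 '(': depth becomes 2
  Position 4 '(': depth becomes 3
  Position 5 ')': depth becomes 2
  Position 6 ')': depth becomes 1
  Position 7 ')': depth becomes 0
  Position 8 '(': depth becomes 1
  Position 9 ')': depth becomes 0
  Position 10 '(': depth becomes 1
  Position 11 '(': depth becomes 2
  Position 12 ')': depth becomes 1
  Position 13 ')': depth becomes 0
  Position 14 '(': depth becomes 1
  Position 15 ')': depth becomes 0
  Position 16 '(': depth becomes 1
  Position 17 ')': depth becomes 0
  Position 18 '(': depth becomes 1
  Position 19 ')': depth becomes 0
  Position 20 '(': depth becomes 1
  Position 21 ')': depth becomes 0
Maximum depth reached: 3

3


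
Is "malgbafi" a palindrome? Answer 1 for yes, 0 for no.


Input: malgbafi
Reversed: ifabglam
  Compare pos 0 ('m') with pos 7 ('i'): MISMATCH
  Compare pos 1 ('a') with pos 6 ('f'): MISMATCH
  Compare pos 2 ('l') with pos 5 ('a'): MISMATCH
  Compare pos 3 ('g') with pos 4 ('b'): MISMATCH
Result: not a palindrome

0


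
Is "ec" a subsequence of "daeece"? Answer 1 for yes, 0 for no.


Check if "ec" is a subsequence of "daeece"
Greedy scan:
  Position 0 ('d'): no match needed
  Position 1 ('a'): no match needed
  Position 2 ('e'): matches sub[0] = 'e'
  Position 3 ('e'): no match needed
  Position 4 ('c'): matches sub[1] = 'c'
  Position 5 ('e'): no match needed
All 2 characters matched => is a subsequence

1


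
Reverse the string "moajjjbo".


Input: moajjjbo
Reading characters right to left:
  Position 7: 'o'
  Position 6: 'b'
  Position 5: 'j'
  Position 4: 'j'
  Position 3: 'j'
  Position 2: 'a'
  Position 1: 'o'
  Position 0: 'm'
Reversed: objjjaom

objjjaom


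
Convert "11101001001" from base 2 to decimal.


Input: "11101001001" in base 2
Positional expansion:
  Digit '1' (value 1) x 2^10 = 1024
  Digit '1' (value 1) x 2^9 = 512
  Digit '1' (value 1) x 2^8 = 256
  Digit '0' (value 0) x 2^7 = 0
  Digit '1' (value 1) x 2^6 = 64
  Digit '0' (value 0) x 2^5 = 0
  Digit '0' (value 0) x 2^4 = 0
  Digit '1' (value 1) x 2^3 = 8
  Digit '0' (value 0) x 2^2 = 0
  Digit '0' (value 0) x 2^1 = 0
  Digit '1' (value 1) x 2^0 = 1
Sum = 1865

1865


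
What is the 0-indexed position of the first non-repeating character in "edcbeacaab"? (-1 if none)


Input: edcbeacaab
Character frequencies:
  'a': 3
  'b': 2
  'c': 2
  'd': 1
  'e': 2
Scanning left to right for freq == 1:
  Position 0 ('e'): freq=2, skip
  Position 1 ('d'): unique! => answer = 1

1


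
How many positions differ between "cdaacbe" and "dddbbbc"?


Comparing "cdaacbe" and "dddbbbc" position by position:
  Position 0: 'c' vs 'd' => DIFFER
  Position 1: 'd' vs 'd' => same
  Position 2: 'a' vs 'd' => DIFFER
  Position 3: 'a' vs 'b' => DIFFER
  Position 4: 'c' vs 'b' => DIFFER
  Position 5: 'b' vs 'b' => same
  Position 6: 'e' vs 'c' => DIFFER
Positions that differ: 5

5


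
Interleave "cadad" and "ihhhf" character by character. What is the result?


Interleaving "cadad" and "ihhhf":
  Position 0: 'c' from first, 'i' from second => "ci"
  Position 1: 'a' from first, 'h' from second => "ah"
  Position 2: 'd' from first, 'h' from second => "dh"
  Position 3: 'a' from first, 'h' from second => "ah"
  Position 4: 'd' from first, 'f' from second => "df"
Result: ciahdhahdf

ciahdhahdf


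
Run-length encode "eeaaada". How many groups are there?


Input: eeaaada
Scanning for consecutive runs:
  Group 1: 'e' x 2 (positions 0-1)
  Group 2: 'a' x 3 (positions 2-4)
  Group 3: 'd' x 1 (positions 5-5)
  Group 4: 'a' x 1 (positions 6-6)
Total groups: 4

4


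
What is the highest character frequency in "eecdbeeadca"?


Input: eecdbeeadca
Character counts:
  'a': 2
  'b': 1
  'c': 2
  'd': 2
  'e': 4
Maximum frequency: 4

4


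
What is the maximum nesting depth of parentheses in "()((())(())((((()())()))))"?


Input: "()((())(())((((()())()))))"
Tracking depth:
  Position 0 '(': depth becomes 1
  Position 1 ')': depth becomes 0
  Position 2 '(': depth becomes 1
  Position 3 '(': depth becomes 2
  Position 4 '(': depth becomes 3
  Position 5 ')': depth becomes 2
  Position 6 ')': depth becomes 1
  Position 7 '(': depth becomes 2
  Position 8 '(': depth becomes 3
  Position 9 ')': depth becomes 2
  Position 10 ')': depth becomes 1
  Position 11 '(': depth becomes 2
  Position 12 '(': depth becomes 3
  Position 13 '(': depth becomes 4
  Position 14 '(': depth becomes 5
  Position 15 '(': depth becomes 6
  Position 16 ')': depth becomes 5
  Position 17 '(': depth becomes 6
  Position 18 ')': depth becomes 5
  Position 19 ')': depth becomes 4
  Position 20 '(': depth becomes 5
  Position 21 ')': depth becomes 4
  Position 22 ')': depth becomes 3
  Position 23 ')': depth becomes 2
  Position 24 ')': depth becomes 1
  Position 25 ')': depth becomes 0
Maximum depth reached: 6

6


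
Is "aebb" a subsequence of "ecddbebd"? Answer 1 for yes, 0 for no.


Check if "aebb" is a subsequence of "ecddbebd"
Greedy scan:
  Position 0 ('e'): no match needed
  Position 1 ('c'): no match needed
  Position 2 ('d'): no match needed
  Position 3 ('d'): no match needed
  Position 4 ('b'): no match needed
  Position 5 ('e'): no match needed
  Position 6 ('b'): no match needed
  Position 7 ('d'): no match needed
Only matched 0/4 characters => not a subsequence

0


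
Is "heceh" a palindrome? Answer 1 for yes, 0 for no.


Input: heceh
Reversed: heceh
  Compare pos 0 ('h') with pos 4 ('h'): match
  Compare pos 1 ('e') with pos 3 ('e'): match
Result: palindrome

1


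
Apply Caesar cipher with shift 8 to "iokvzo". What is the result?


Caesar cipher: shift "iokvzo" by 8
  'i' (pos 8) + 8 = pos 16 = 'q'
  'o' (pos 14) + 8 = pos 22 = 'w'
  'k' (pos 10) + 8 = pos 18 = 's'
  'v' (pos 21) + 8 = pos 3 = 'd'
  'z' (pos 25) + 8 = pos 7 = 'h'
  'o' (pos 14) + 8 = pos 22 = 'w'
Result: qwsdhw

qwsdhw


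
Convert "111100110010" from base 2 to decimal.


Input: "111100110010" in base 2
Positional expansion:
  Digit '1' (value 1) x 2^11 = 2048
  Digit '1' (value 1) x 2^10 = 1024
  Digit '1' (value 1) x 2^9 = 512
  Digit '1' (value 1) x 2^8 = 256
  Digit '0' (value 0) x 2^7 = 0
  Digit '0' (value 0) x 2^6 = 0
  Digit '1' (value 1) x 2^5 = 32
  Digit '1' (value 1) x 2^4 = 16
  Digit '0' (value 0) x 2^3 = 0
  Digit '0' (value 0) x 2^2 = 0
  Digit '1' (value 1) x 2^1 = 2
  Digit '0' (value 0) x 2^0 = 0
Sum = 3890

3890


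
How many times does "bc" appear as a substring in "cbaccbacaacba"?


Searching for "bc" in "cbaccbacaacba"
Scanning each position:
  Position 0: "cb" => no
  Position 1: "ba" => no
  Position 2: "ac" => no
  Position 3: "cc" => no
  Position 4: "cb" => no
  Position 5: "ba" => no
  Position 6: "ac" => no
  Position 7: "ca" => no
  Position 8: "aa" => no
  Position 9: "ac" => no
  Position 10: "cb" => no
  Position 11: "ba" => no
Total occurrences: 0

0


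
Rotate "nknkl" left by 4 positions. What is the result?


Input: "nknkl", rotate left by 4
First 4 characters: "nknk"
Remaining characters: "l"
Concatenate remaining + first: "l" + "nknk" = "lnknk"

lnknk


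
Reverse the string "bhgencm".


Input: bhgencm
Reading characters right to left:
  Position 6: 'm'
  Position 5: 'c'
  Position 4: 'n'
  Position 3: 'e'
  Position 2: 'g'
  Position 1: 'h'
  Position 0: 'b'
Reversed: mcneghb

mcneghb


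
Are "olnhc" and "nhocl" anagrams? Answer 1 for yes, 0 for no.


Strings: "olnhc", "nhocl"
Sorted first:  chlno
Sorted second: chlno
Sorted forms match => anagrams

1


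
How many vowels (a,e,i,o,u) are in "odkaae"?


Input: odkaae
Checking each character:
  'o' at position 0: vowel (running total: 1)
  'd' at position 1: consonant
  'k' at position 2: consonant
  'a' at position 3: vowel (running total: 2)
  'a' at position 4: vowel (running total: 3)
  'e' at position 5: vowel (running total: 4)
Total vowels: 4

4


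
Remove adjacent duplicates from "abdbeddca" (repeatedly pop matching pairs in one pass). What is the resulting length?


Input: abdbeddca
Stack-based adjacent duplicate removal:
  Read 'a': push. Stack: a
  Read 'b': push. Stack: ab
  Read 'd': push. Stack: abd
  Read 'b': push. Stack: abdb
  Read 'e': push. Stack: abdbe
  Read 'd': push. Stack: abdbed
  Read 'd': matches stack top 'd' => pop. Stack: abdbe
  Read 'c': push. Stack: abdbec
  Read 'a': push. Stack: abdbeca
Final stack: "abdbeca" (length 7)

7


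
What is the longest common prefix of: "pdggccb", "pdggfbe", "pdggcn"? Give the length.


Words: pdggccb, pdggfbe, pdggcn
  Position 0: all 'p' => match
  Position 1: all 'd' => match
  Position 2: all 'g' => match
  Position 3: all 'g' => match
  Position 4: ('c', 'f', 'c') => mismatch, stop
LCP = "pdgg" (length 4)

4


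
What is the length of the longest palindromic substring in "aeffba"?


Input: "aeffba"
Checking substrings for palindromes:
  [2:4] "ff" (len 2) => palindrome
Longest palindromic substring: "ff" with length 2

2


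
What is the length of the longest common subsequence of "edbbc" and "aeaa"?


LCS of "edbbc" and "aeaa"
DP table:
           a    e    a    a
      0    0    0    0    0
  e   0    0    1    1    1
  d   0    0    1    1    1
  b   0    0    1    1    1
  b   0    0    1    1    1
  c   0    0    1    1    1
LCS length = dp[5][4] = 1

1


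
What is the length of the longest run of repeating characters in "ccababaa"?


Input: "ccababaa"
Scanning for longest run:
  Position 1 ('c'): continues run of 'c', length=2
  Position 2 ('a'): new char, reset run to 1
  Position 3 ('b'): new char, reset run to 1
  Position 4 ('a'): new char, reset run to 1
  Position 5 ('b'): new char, reset run to 1
  Position 6 ('a'): new char, reset run to 1
  Position 7 ('a'): continues run of 'a', length=2
Longest run: 'c' with length 2

2


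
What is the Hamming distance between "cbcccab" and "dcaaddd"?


Comparing "cbcccab" and "dcaaddd" position by position:
  Position 0: 'c' vs 'd' => differ
  Position 1: 'b' vs 'c' => differ
  Position 2: 'c' vs 'a' => differ
  Position 3: 'c' vs 'a' => differ
  Position 4: 'c' vs 'd' => differ
  Position 5: 'a' vs 'd' => differ
  Position 6: 'b' vs 'd' => differ
Total differences (Hamming distance): 7

7


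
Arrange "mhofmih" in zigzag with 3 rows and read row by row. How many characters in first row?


Zigzag "mhofmih" into 3 rows:
Placing characters:
  'm' => row 0
  'h' => row 1
  'o' => row 2
  'f' => row 1
  'm' => row 0
  'i' => row 1
  'h' => row 2
Rows:
  Row 0: "mm"
  Row 1: "hfi"
  Row 2: "oh"
First row length: 2

2


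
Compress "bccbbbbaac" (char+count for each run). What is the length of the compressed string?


Input: bccbbbbaac
Runs:
  'b' x 1 => "b1"
  'c' x 2 => "c2"
  'b' x 4 => "b4"
  'a' x 2 => "a2"
  'c' x 1 => "c1"
Compressed: "b1c2b4a2c1"
Compressed length: 10

10


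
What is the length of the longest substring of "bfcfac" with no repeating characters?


Input: "bfcfac"
Sliding window (track last position of each char):
  Position 0 ('b'): window [0,0] length 1 -- new best
  Position 1 ('f'): window [0,1] length 2 -- new best
  Position 2 ('c'): window [0,2] length 3 -- new best
  Position 3 ('f'): repeat (last at 1), move window start to 2
  Position 3 ('f'): window [2,3] length 2
  Position 4 ('a'): window [2,4] length 3
  Position 5 ('c'): repeat (last at 2), move window start to 3
  Position 5 ('c'): window [3,5] length 3
Longest substring with no repeats: "bfc" with length 3

3


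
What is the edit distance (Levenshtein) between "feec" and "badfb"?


Computing edit distance: "feec" -> "badfb"
DP table:
           b    a    d    f    b
      0    1    2    3    4    5
  f   1    1    2    3    3    4
  e   2    2    2    3    4    4
  e   3    3    3    3    4    5
  c   4    4    4    4    4    5
Edit distance = dp[4][5] = 5

5


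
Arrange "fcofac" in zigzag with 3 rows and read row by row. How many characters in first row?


Zigzag "fcofac" into 3 rows:
Placing characters:
  'f' => row 0
  'c' => row 1
  'o' => row 2
  'f' => row 1
  'a' => row 0
  'c' => row 1
Rows:
  Row 0: "fa"
  Row 1: "cfc"
  Row 2: "o"
First row length: 2

2


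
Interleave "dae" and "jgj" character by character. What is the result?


Interleaving "dae" and "jgj":
  Position 0: 'd' from first, 'j' from second => "dj"
  Position 1: 'a' from first, 'g' from second => "ag"
  Position 2: 'e' from first, 'j' from second => "ej"
Result: djagej

djagej


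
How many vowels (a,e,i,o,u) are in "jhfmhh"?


Input: jhfmhh
Checking each character:
  'j' at position 0: consonant
  'h' at position 1: consonant
  'f' at position 2: consonant
  'm' at position 3: consonant
  'h' at position 4: consonant
  'h' at position 5: consonant
Total vowels: 0

0


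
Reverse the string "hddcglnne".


Input: hddcglnne
Reading characters right to left:
  Position 8: 'e'
  Position 7: 'n'
  Position 6: 'n'
  Position 5: 'l'
  Position 4: 'g'
  Position 3: 'c'
  Position 2: 'd'
  Position 1: 'd'
  Position 0: 'h'
Reversed: ennlgcddh

ennlgcddh


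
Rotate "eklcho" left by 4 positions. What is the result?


Input: "eklcho", rotate left by 4
First 4 characters: "eklc"
Remaining characters: "ho"
Concatenate remaining + first: "ho" + "eklc" = "hoeklc"

hoeklc


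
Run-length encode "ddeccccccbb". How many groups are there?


Input: ddeccccccbb
Scanning for consecutive runs:
  Group 1: 'd' x 2 (positions 0-1)
  Group 2: 'e' x 1 (positions 2-2)
  Group 3: 'c' x 6 (positions 3-8)
  Group 4: 'b' x 2 (positions 9-10)
Total groups: 4

4


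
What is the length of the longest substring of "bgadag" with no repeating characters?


Input: "bgadag"
Sliding window (track last position of each char):
  Position 0 ('b'): window [0,0] length 1 -- new best
  Position 1 ('g'): window [0,1] length 2 -- new best
  Position 2 ('a'): window [0,2] length 3 -- new best
  Position 3 ('d'): window [0,3] length 4 -- new best
  Position 4 ('a'): repeat (last at 2), move window start to 3
  Position 4 ('a'): window [3,4] length 2
  Position 5 ('g'): window [3,5] length 3
Longest substring with no repeats: "bgad" with length 4

4


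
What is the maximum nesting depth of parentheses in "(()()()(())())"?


Input: "(()()()(())())"
Tracking depth:
  Position 0 '(': depth becomes 1
  Position 1 '(': depth becomes 2
  Position 2 ')': depth becomes 1
  Position 3 '(': depth becomes 2
  Position 4 ')': depth becomes 1
  Position 5 '(': depth becomes 2
  Position 6 ')': depth becomes 1
  Position 7 '(': depth becomes 2
  Position 8 '(': depth becomes 3
  Position 9 ')': depth becomes 2
  Position 10 ')': depth becomes 1
  Position 11 '(': depth becomes 2
  Position 12 ')': depth becomes 1
  Position 13 ')': depth becomes 0
Maximum depth reached: 3

3


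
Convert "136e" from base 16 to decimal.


Input: "136e" in base 16
Positional expansion:
  Digit '1' (value 1) x 16^3 = 4096
  Digit '3' (value 3) x 16^2 = 768
  Digit '6' (value 6) x 16^1 = 96
  Digit 'e' (value 14) x 16^0 = 14
Sum = 4974

4974


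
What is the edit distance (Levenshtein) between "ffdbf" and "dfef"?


Computing edit distance: "ffdbf" -> "dfef"
DP table:
           d    f    e    f
      0    1    2    3    4
  f   1    1    1    2    3
  f   2    2    1    2    2
  d   3    2    2    2    3
  b   4    3    3    3    3
  f   5    4    3    4    3
Edit distance = dp[5][4] = 3

3


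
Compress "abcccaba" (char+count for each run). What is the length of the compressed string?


Input: abcccaba
Runs:
  'a' x 1 => "a1"
  'b' x 1 => "b1"
  'c' x 3 => "c3"
  'a' x 1 => "a1"
  'b' x 1 => "b1"
  'a' x 1 => "a1"
Compressed: "a1b1c3a1b1a1"
Compressed length: 12

12


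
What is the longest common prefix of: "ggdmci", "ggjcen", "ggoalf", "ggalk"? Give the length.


Words: ggdmci, ggjcen, ggoalf, ggalk
  Position 0: all 'g' => match
  Position 1: all 'g' => match
  Position 2: ('d', 'j', 'o', 'a') => mismatch, stop
LCP = "gg" (length 2)

2


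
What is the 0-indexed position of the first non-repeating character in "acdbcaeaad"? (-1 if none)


Input: acdbcaeaad
Character frequencies:
  'a': 4
  'b': 1
  'c': 2
  'd': 2
  'e': 1
Scanning left to right for freq == 1:
  Position 0 ('a'): freq=4, skip
  Position 1 ('c'): freq=2, skip
  Position 2 ('d'): freq=2, skip
  Position 3 ('b'): unique! => answer = 3

3


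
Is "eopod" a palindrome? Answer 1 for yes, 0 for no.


Input: eopod
Reversed: dopoe
  Compare pos 0 ('e') with pos 4 ('d'): MISMATCH
  Compare pos 1 ('o') with pos 3 ('o'): match
Result: not a palindrome

0


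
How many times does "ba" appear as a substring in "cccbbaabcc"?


Searching for "ba" in "cccbbaabcc"
Scanning each position:
  Position 0: "cc" => no
  Position 1: "cc" => no
  Position 2: "cb" => no
  Position 3: "bb" => no
  Position 4: "ba" => MATCH
  Position 5: "aa" => no
  Position 6: "ab" => no
  Position 7: "bc" => no
  Position 8: "cc" => no
Total occurrences: 1

1


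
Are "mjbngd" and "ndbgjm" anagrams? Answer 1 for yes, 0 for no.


Strings: "mjbngd", "ndbgjm"
Sorted first:  bdgjmn
Sorted second: bdgjmn
Sorted forms match => anagrams

1


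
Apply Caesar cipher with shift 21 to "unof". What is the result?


Caesar cipher: shift "unof" by 21
  'u' (pos 20) + 21 = pos 15 = 'p'
  'n' (pos 13) + 21 = pos 8 = 'i'
  'o' (pos 14) + 21 = pos 9 = 'j'
  'f' (pos 5) + 21 = pos 0 = 'a'
Result: pija

pija


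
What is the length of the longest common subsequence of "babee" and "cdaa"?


LCS of "babee" and "cdaa"
DP table:
           c    d    a    a
      0    0    0    0    0
  b   0    0    0    0    0
  a   0    0    0    1    1
  b   0    0    0    1    1
  e   0    0    0    1    1
  e   0    0    0    1    1
LCS length = dp[5][4] = 1

1


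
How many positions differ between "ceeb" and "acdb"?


Comparing "ceeb" and "acdb" position by position:
  Position 0: 'c' vs 'a' => DIFFER
  Position 1: 'e' vs 'c' => DIFFER
  Position 2: 'e' vs 'd' => DIFFER
  Position 3: 'b' vs 'b' => same
Positions that differ: 3

3


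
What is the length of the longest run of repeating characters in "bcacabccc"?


Input: "bcacabccc"
Scanning for longest run:
  Position 1 ('c'): new char, reset run to 1
  Position 2 ('a'): new char, reset run to 1
  Position 3 ('c'): new char, reset run to 1
  Position 4 ('a'): new char, reset run to 1
  Position 5 ('b'): new char, reset run to 1
  Position 6 ('c'): new char, reset run to 1
  Position 7 ('c'): continues run of 'c', length=2
  Position 8 ('c'): continues run of 'c', length=3
Longest run: 'c' with length 3

3


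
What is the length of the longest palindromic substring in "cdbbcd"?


Input: "cdbbcd"
Checking substrings for palindromes:
  [2:4] "bb" (len 2) => palindrome
Longest palindromic substring: "bb" with length 2

2


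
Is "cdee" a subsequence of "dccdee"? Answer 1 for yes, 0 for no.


Check if "cdee" is a subsequence of "dccdee"
Greedy scan:
  Position 0 ('d'): no match needed
  Position 1 ('c'): matches sub[0] = 'c'
  Position 2 ('c'): no match needed
  Position 3 ('d'): matches sub[1] = 'd'
  Position 4 ('e'): matches sub[2] = 'e'
  Position 5 ('e'): matches sub[3] = 'e'
All 4 characters matched => is a subsequence

1


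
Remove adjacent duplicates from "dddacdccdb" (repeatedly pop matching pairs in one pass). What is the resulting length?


Input: dddacdccdb
Stack-based adjacent duplicate removal:
  Read 'd': push. Stack: d
  Read 'd': matches stack top 'd' => pop. Stack: (empty)
  Read 'd': push. Stack: d
  Read 'a': push. Stack: da
  Read 'c': push. Stack: dac
  Read 'd': push. Stack: dacd
  Read 'c': push. Stack: dacdc
  Read 'c': matches stack top 'c' => pop. Stack: dacd
  Read 'd': matches stack top 'd' => pop. Stack: dac
  Read 'b': push. Stack: dacb
Final stack: "dacb" (length 4)

4


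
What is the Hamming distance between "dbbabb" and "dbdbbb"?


Comparing "dbbabb" and "dbdbbb" position by position:
  Position 0: 'd' vs 'd' => same
  Position 1: 'b' vs 'b' => same
  Position 2: 'b' vs 'd' => differ
  Position 3: 'a' vs 'b' => differ
  Position 4: 'b' vs 'b' => same
  Position 5: 'b' vs 'b' => same
Total differences (Hamming distance): 2

2


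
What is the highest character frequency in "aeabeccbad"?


Input: aeabeccbad
Character counts:
  'a': 3
  'b': 2
  'c': 2
  'd': 1
  'e': 2
Maximum frequency: 3

3


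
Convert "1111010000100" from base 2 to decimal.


Input: "1111010000100" in base 2
Positional expansion:
  Digit '1' (value 1) x 2^12 = 4096
  Digit '1' (value 1) x 2^11 = 2048
  Digit '1' (value 1) x 2^10 = 1024
  Digit '1' (value 1) x 2^9 = 512
  Digit '0' (value 0) x 2^8 = 0
  Digit '1' (value 1) x 2^7 = 128
  Digit '0' (value 0) x 2^6 = 0
  Digit '0' (value 0) x 2^5 = 0
  Digit '0' (value 0) x 2^4 = 0
  Digit '0' (value 0) x 2^3 = 0
  Digit '1' (value 1) x 2^2 = 4
  Digit '0' (value 0) x 2^1 = 0
  Digit '0' (value 0) x 2^0 = 0
Sum = 7812

7812


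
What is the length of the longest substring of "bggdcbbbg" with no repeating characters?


Input: "bggdcbbbg"
Sliding window (track last position of each char):
  Position 0 ('b'): window [0,0] length 1 -- new best
  Position 1 ('g'): window [0,1] length 2 -- new best
  Position 2 ('g'): repeat (last at 1), move window start to 2
  Position 2 ('g'): window [2,2] length 1
  Position 3 ('d'): window [2,3] length 2
  Position 4 ('c'): window [2,4] length 3 -- new best
  Position 5 ('b'): window [2,5] length 4 -- new best
  Position 6 ('b'): repeat (last at 5), move window start to 6
  Position 6 ('b'): window [6,6] length 1
  Position 7 ('b'): repeat (last at 6), move window start to 7
  Position 7 ('b'): window [7,7] length 1
  Position 8 ('g'): window [7,8] length 2
Longest substring with no repeats: "gdcb" with length 4

4


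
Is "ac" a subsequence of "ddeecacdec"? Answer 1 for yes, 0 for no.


Check if "ac" is a subsequence of "ddeecacdec"
Greedy scan:
  Position 0 ('d'): no match needed
  Position 1 ('d'): no match needed
  Position 2 ('e'): no match needed
  Position 3 ('e'): no match needed
  Position 4 ('c'): no match needed
  Position 5 ('a'): matches sub[0] = 'a'
  Position 6 ('c'): matches sub[1] = 'c'
  Position 7 ('d'): no match needed
  Position 8 ('e'): no match needed
  Position 9 ('c'): no match needed
All 2 characters matched => is a subsequence

1


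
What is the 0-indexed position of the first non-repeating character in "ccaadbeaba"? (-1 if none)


Input: ccaadbeaba
Character frequencies:
  'a': 4
  'b': 2
  'c': 2
  'd': 1
  'e': 1
Scanning left to right for freq == 1:
  Position 0 ('c'): freq=2, skip
  Position 1 ('c'): freq=2, skip
  Position 2 ('a'): freq=4, skip
  Position 3 ('a'): freq=4, skip
  Position 4 ('d'): unique! => answer = 4

4


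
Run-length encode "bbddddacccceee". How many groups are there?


Input: bbddddacccceee
Scanning for consecutive runs:
  Group 1: 'b' x 2 (positions 0-1)
  Group 2: 'd' x 4 (positions 2-5)
  Group 3: 'a' x 1 (positions 6-6)
  Group 4: 'c' x 4 (positions 7-10)
  Group 5: 'e' x 3 (positions 11-13)
Total groups: 5

5


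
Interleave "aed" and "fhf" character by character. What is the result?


Interleaving "aed" and "fhf":
  Position 0: 'a' from first, 'f' from second => "af"
  Position 1: 'e' from first, 'h' from second => "eh"
  Position 2: 'd' from first, 'f' from second => "df"
Result: afehdf

afehdf


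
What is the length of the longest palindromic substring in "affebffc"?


Input: "affebffc"
Checking substrings for palindromes:
  [1:3] "ff" (len 2) => palindrome
  [5:7] "ff" (len 2) => palindrome
Longest palindromic substring: "ff" with length 2

2


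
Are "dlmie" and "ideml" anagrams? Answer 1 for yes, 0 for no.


Strings: "dlmie", "ideml"
Sorted first:  deilm
Sorted second: deilm
Sorted forms match => anagrams

1


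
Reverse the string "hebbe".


Input: hebbe
Reading characters right to left:
  Position 4: 'e'
  Position 3: 'b'
  Position 2: 'b'
  Position 1: 'e'
  Position 0: 'h'
Reversed: ebbeh

ebbeh


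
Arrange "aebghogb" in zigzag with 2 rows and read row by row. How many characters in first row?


Zigzag "aebghogb" into 2 rows:
Placing characters:
  'a' => row 0
  'e' => row 1
  'b' => row 0
  'g' => row 1
  'h' => row 0
  'o' => row 1
  'g' => row 0
  'b' => row 1
Rows:
  Row 0: "abhg"
  Row 1: "egob"
First row length: 4

4


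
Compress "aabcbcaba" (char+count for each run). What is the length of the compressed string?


Input: aabcbcaba
Runs:
  'a' x 2 => "a2"
  'b' x 1 => "b1"
  'c' x 1 => "c1"
  'b' x 1 => "b1"
  'c' x 1 => "c1"
  'a' x 1 => "a1"
  'b' x 1 => "b1"
  'a' x 1 => "a1"
Compressed: "a2b1c1b1c1a1b1a1"
Compressed length: 16

16


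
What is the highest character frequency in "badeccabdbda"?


Input: badeccabdbda
Character counts:
  'a': 3
  'b': 3
  'c': 2
  'd': 3
  'e': 1
Maximum frequency: 3

3


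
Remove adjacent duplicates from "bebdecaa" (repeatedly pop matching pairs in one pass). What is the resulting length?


Input: bebdecaa
Stack-based adjacent duplicate removal:
  Read 'b': push. Stack: b
  Read 'e': push. Stack: be
  Read 'b': push. Stack: beb
  Read 'd': push. Stack: bebd
  Read 'e': push. Stack: bebde
  Read 'c': push. Stack: bebdec
  Read 'a': push. Stack: bebdeca
  Read 'a': matches stack top 'a' => pop. Stack: bebdec
Final stack: "bebdec" (length 6)

6


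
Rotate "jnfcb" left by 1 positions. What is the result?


Input: "jnfcb", rotate left by 1
First 1 characters: "j"
Remaining characters: "nfcb"
Concatenate remaining + first: "nfcb" + "j" = "nfcbj"

nfcbj


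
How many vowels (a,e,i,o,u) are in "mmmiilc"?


Input: mmmiilc
Checking each character:
  'm' at position 0: consonant
  'm' at position 1: consonant
  'm' at position 2: consonant
  'i' at position 3: vowel (running total: 1)
  'i' at position 4: vowel (running total: 2)
  'l' at position 5: consonant
  'c' at position 6: consonant
Total vowels: 2

2


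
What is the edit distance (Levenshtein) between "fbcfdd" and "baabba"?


Computing edit distance: "fbcfdd" -> "baabba"
DP table:
           b    a    a    b    b    a
      0    1    2    3    4    5    6
  f   1    1    2    3    4    5    6
  b   2    1    2    3    3    4    5
  c   3    2    2    3    4    4    5
  f   4    3    3    3    4    5    5
  d   5    4    4    4    4    5    6
  d   6    5    5    5    5    5    6
Edit distance = dp[6][6] = 6

6


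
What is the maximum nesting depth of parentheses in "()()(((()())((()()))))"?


Input: "()()(((()())((()()))))"
Tracking depth:
  Position 0 '(': depth becomes 1
  Position 1 ')': depth becomes 0
  Position 2 '(': depth becomes 1
  Position 3 ')': depth becomes 0
  Position 4 '(': depth becomes 1
  Position 5 '(': depth becomes 2
  Position 6 '(': depth becomes 3
  Position 7 '(': depth becomes 4
  Position 8 ')': depth becomes 3
  Position 9 '(': depth becomes 4
  Position 10 ')': depth becomes 3
  Position 11 ')': depth becomes 2
  Position 12 '(': depth becomes 3
  Position 13 '(': depth becomes 4
  Position 14 '(': depth becomes 5
  Position 15 ')': depth becomes 4
  Position 16 '(': depth becomes 5
  Position 17 ')': depth becomes 4
  Position 18 ')': depth becomes 3
  Position 19 ')': depth becomes 2
  Position 20 ')': depth becomes 1
  Position 21 ')': depth becomes 0
Maximum depth reached: 5

5


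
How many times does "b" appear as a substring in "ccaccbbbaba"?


Searching for "b" in "ccaccbbbaba"
Scanning each position:
  Position 0: "c" => no
  Position 1: "c" => no
  Position 2: "a" => no
  Position 3: "c" => no
  Position 4: "c" => no
  Position 5: "b" => MATCH
  Position 6: "b" => MATCH
  Position 7: "b" => MATCH
  Position 8: "a" => no
  Position 9: "b" => MATCH
  Position 10: "a" => no
Total occurrences: 4

4


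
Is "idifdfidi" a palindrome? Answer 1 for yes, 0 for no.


Input: idifdfidi
Reversed: idifdfidi
  Compare pos 0 ('i') with pos 8 ('i'): match
  Compare pos 1 ('d') with pos 7 ('d'): match
  Compare pos 2 ('i') with pos 6 ('i'): match
  Compare pos 3 ('f') with pos 5 ('f'): match
Result: palindrome

1


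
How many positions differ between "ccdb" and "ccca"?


Comparing "ccdb" and "ccca" position by position:
  Position 0: 'c' vs 'c' => same
  Position 1: 'c' vs 'c' => same
  Position 2: 'd' vs 'c' => DIFFER
  Position 3: 'b' vs 'a' => DIFFER
Positions that differ: 2

2


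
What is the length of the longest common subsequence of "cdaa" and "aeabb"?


LCS of "cdaa" and "aeabb"
DP table:
           a    e    a    b    b
      0    0    0    0    0    0
  c   0    0    0    0    0    0
  d   0    0    0    0    0    0
  a   0    1    1    1    1    1
  a   0    1    1    2    2    2
LCS length = dp[4][5] = 2

2


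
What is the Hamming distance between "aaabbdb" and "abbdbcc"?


Comparing "aaabbdb" and "abbdbcc" position by position:
  Position 0: 'a' vs 'a' => same
  Position 1: 'a' vs 'b' => differ
  Position 2: 'a' vs 'b' => differ
  Position 3: 'b' vs 'd' => differ
  Position 4: 'b' vs 'b' => same
  Position 5: 'd' vs 'c' => differ
  Position 6: 'b' vs 'c' => differ
Total differences (Hamming distance): 5

5


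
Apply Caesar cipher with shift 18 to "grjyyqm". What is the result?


Caesar cipher: shift "grjyyqm" by 18
  'g' (pos 6) + 18 = pos 24 = 'y'
  'r' (pos 17) + 18 = pos 9 = 'j'
  'j' (pos 9) + 18 = pos 1 = 'b'
  'y' (pos 24) + 18 = pos 16 = 'q'
  'y' (pos 24) + 18 = pos 16 = 'q'
  'q' (pos 16) + 18 = pos 8 = 'i'
  'm' (pos 12) + 18 = pos 4 = 'e'
Result: yjbqqie

yjbqqie


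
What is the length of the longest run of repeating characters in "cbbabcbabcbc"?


Input: "cbbabcbabcbc"
Scanning for longest run:
  Position 1 ('b'): new char, reset run to 1
  Position 2 ('b'): continues run of 'b', length=2
  Position 3 ('a'): new char, reset run to 1
  Position 4 ('b'): new char, reset run to 1
  Position 5 ('c'): new char, reset run to 1
  Position 6 ('b'): new char, reset run to 1
  Position 7 ('a'): new char, reset run to 1
  Position 8 ('b'): new char, reset run to 1
  Position 9 ('c'): new char, reset run to 1
  Position 10 ('b'): new char, reset run to 1
  Position 11 ('c'): new char, reset run to 1
Longest run: 'b' with length 2

2
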